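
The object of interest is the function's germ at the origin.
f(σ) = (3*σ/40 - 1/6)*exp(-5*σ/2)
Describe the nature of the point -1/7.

There is no denominator, hence no pole anywhere.
The factor exp(-5*σ/2) is entire.
So the germ continues analytically to -1/7.

The point is a regular point.


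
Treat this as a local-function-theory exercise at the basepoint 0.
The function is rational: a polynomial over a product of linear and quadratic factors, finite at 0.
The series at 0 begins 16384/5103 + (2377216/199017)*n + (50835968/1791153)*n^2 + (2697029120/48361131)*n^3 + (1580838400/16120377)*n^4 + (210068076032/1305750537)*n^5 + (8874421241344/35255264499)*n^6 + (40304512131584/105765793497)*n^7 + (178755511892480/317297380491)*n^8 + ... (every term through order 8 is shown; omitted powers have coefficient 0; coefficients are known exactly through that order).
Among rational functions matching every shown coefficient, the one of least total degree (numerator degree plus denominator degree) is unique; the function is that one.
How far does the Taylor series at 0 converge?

The radius of convergence is -1/3 + (1/3)*sqrt(10).

No rational of total degree below 7 reproduces all 9 coefficients; solving the [2/5] Pade equations on them gives f(n) = (-17*n**2/9 + 23*n/13 + 32/7)/((n - 9/8)**3*(n**2 + 2*n/3 - 1)), whose expansion matches every shown term.
Denominator factor (n**2 + 2*n/3 - 1): discriminant 40/9, real irrational roots -1/3 + (1/3)*sqrt(10) and -1/3 - (1/3)*sqrt(10); poles of order 1, moduli -1/3 + (1/3)*sqrt(10) and 1/3 + (1/3)*sqrt(10).
Denominator factor (n - 9/8)^3: pole of order 3 at 9/8, modulus 9/8.
The radius of convergence is the smallest modulus among the singular points: -1/3 + (1/3)*sqrt(10).


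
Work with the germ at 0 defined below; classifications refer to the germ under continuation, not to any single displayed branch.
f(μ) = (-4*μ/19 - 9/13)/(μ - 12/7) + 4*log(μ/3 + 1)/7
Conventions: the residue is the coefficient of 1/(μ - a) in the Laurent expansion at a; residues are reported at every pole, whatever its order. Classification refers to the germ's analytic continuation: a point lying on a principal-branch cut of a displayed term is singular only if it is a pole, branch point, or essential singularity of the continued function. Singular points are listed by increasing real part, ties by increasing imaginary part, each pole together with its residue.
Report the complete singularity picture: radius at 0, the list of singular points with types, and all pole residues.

Denominator factor (μ - 12/7): pole of order 1 at 12/7, modulus 12/7.
Branch term (4/7)*log(1 - μ/(-3)): its argument vanishes at μ = -3, a logarithmic branch point, modulus 3.
The radius of convergence is the smallest modulus among the singular points: 12/7.
The branch term is analytic at 12/7 and contributes nothing to the residue; only the rational part matters.
At the order-1 pole 12/7 set g(μ) = (μ - (12/7))*(rational part) = -4*μ/19 - 9/13.
Simple pole: residue = g(a) at a = 12/7, which is -1821/1729.
List the singular points by increasing real part (a conjugate pair: the negative imaginary part first).

Radius of convergence at 0: 12/7.
At -3: a logarithmic branch point.
At 12/7: a pole of order 1; residue -1821/1729.


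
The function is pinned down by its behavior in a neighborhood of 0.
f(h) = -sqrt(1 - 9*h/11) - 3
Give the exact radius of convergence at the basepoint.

Branch term (-1)*sqrt(1 - h/(11/9)): its argument vanishes at h = 11/9, a square-root branch point, modulus 11/9.
The radius of convergence is the smallest modulus among the singular points: 11/9.

The radius of convergence is 11/9.


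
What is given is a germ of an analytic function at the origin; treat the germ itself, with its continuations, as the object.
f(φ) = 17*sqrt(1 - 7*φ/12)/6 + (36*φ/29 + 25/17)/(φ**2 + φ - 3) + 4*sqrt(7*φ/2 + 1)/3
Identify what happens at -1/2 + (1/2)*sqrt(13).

The denominator factor φ**2 + φ - 3 vanishes at -1/2 + (1/2)*sqrt(13) and appears to the power 1; the numerator there equals 419/493 + (18/29)*sqrt(13), nonzero, and no other factor vanishes.
The branch terms are analytic at this point.
Hence a pole whose order is the multiplicity, 1.

The point is a pole of order 1.


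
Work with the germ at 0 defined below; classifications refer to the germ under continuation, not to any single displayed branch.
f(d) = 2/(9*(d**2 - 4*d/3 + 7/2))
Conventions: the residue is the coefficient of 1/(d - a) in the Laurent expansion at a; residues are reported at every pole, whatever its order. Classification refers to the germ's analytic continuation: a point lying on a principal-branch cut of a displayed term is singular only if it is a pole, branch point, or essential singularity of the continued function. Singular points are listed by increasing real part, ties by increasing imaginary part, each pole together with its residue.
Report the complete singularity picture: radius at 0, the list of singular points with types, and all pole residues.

Radius of convergence at 0: (1/2)*sqrt(14).
At (2/3) - ((1/6)*sqrt(110))*i: a pole of order 1; residue ((1/165)*sqrt(110))*i.
At (2/3) + ((1/6)*sqrt(110))*i: a pole of order 1; residue -((1/165)*sqrt(110))*i.

Denominator factor (d**2 - 4*d/3 + 7/2): discriminant -110/9, complex-conjugate roots (2/3) + ((1/6)*sqrt(110))*i and (2/3) - ((1/6)*sqrt(110))*i; poles of order 1, moduli (1/2)*sqrt(14) and (1/2)*sqrt(14).
The radius of convergence is the smallest modulus among the singular points: (1/2)*sqrt(14).
The factor d**2 - 4*d/3 + 7/2 splits as (d - a)(d - a') with a = (2/3) - ((1/6)*sqrt(110))*i, a' = (2/3) + ((1/6)*sqrt(110))*i. At the order-1 pole a set g(d) = (d - a)*f(d) = [2/9] / (d - a').
Simple pole: residue = g(a) at a = (2/3) - ((1/6)*sqrt(110))*i, which is ((1/165)*sqrt(110))*i.
The factor d**2 - 4*d/3 + 7/2 splits as (d - a)(d - a') with a = (2/3) + ((1/6)*sqrt(110))*i, a' = (2/3) - ((1/6)*sqrt(110))*i. At the order-1 pole a set g(d) = (d - a)*f(d) = [2/9] / (d - a').
Simple pole: residue = g(a) at a = (2/3) + ((1/6)*sqrt(110))*i, which is -((1/165)*sqrt(110))*i.
List the singular points by increasing real part (a conjugate pair: the negative imaginary part first).


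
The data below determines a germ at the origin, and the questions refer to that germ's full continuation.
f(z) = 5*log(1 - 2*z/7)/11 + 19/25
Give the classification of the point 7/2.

The term (5/11)*log(1 - z/(7/2)) has argument 1 - 7/2/(7/2) = 0 at 7/2: a logarithmic (infinitely-sheeted) branch point; the remaining terms are analytic or single-valued there.

The point is a logarithmic branch point.


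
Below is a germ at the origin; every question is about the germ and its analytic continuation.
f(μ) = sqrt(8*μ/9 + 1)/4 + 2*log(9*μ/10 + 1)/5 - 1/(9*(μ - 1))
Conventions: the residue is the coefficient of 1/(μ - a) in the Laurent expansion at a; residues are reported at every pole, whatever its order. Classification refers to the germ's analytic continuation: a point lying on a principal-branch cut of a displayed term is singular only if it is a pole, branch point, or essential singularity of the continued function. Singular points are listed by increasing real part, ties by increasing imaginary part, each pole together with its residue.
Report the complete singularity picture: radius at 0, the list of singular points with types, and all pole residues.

Denominator factor (μ - 1): pole of order 1 at 1, modulus 1.
Branch term (2/5)*log(1 - μ/(-10/9)): its argument vanishes at μ = -10/9, a logarithmic branch point, modulus 10/9.
Branch term (1/4)*sqrt(1 - μ/(-9/8)): its argument vanishes at μ = -9/8, a square-root branch point, modulus 9/8.
The radius of convergence is the smallest modulus among the singular points: 1.
The branch terms are analytic at 1 and contribute nothing to the residue; only the rational part matters.
At the order-1 pole 1 set g(μ) = (μ - (1))*(rational part) = -1/9.
Simple pole: residue = g(a) at a = 1, which is -1/9.
List the singular points by increasing real part (a conjugate pair: the negative imaginary part first).

Radius of convergence at 0: 1.
At -9/8: an algebraic (square-root) branch point.
At -10/9: a logarithmic branch point.
At 1: a pole of order 1; residue -1/9.


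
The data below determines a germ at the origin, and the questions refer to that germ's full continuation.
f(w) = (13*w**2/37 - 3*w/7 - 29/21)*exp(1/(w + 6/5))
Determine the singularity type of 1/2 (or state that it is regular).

There is no denominator, hence no pole anywhere.
The essential point of exp(1/(w - (-6/5))) is -6/5, not 1/2.
So the germ continues analytically to 1/2.

The point is a regular point.


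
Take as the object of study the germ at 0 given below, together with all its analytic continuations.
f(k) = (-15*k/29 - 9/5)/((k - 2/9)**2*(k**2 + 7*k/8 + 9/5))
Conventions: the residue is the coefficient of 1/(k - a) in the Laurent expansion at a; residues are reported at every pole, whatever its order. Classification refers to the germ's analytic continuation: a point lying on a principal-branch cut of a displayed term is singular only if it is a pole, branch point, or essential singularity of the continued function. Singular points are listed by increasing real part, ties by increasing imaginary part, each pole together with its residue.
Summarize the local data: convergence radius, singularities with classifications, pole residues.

Radius of convergence at 0: 2/9.
At (-7/16) - ((1/80)*sqrt(10295))*i: a pole of order 1; residue (-7988625/45416987) + ((256099401/93513576233)*sqrt(10295))*i.
At (-7/16) + ((1/80)*sqrt(10295))*i: a pole of order 1; residue (-7988625/45416987) - ((256099401/93513576233)*sqrt(10295))*i.
At 2/9: a pole of order 2; residue 15977250/45416987.

Denominator factor (k - 2/9)^2: pole of order 2 at 2/9, modulus 2/9.
Denominator factor (k**2 + 7*k/8 + 9/5): discriminant -2059/320, complex-conjugate roots (-7/16) + ((1/80)*sqrt(10295))*i and (-7/16) - ((1/80)*sqrt(10295))*i; poles of order 1, moduli (3/5)*sqrt(5) and (3/5)*sqrt(5).
The radius of convergence is the smallest modulus among the singular points: 2/9.
The factor k**2 + 7*k/8 + 9/5 splits as (k - a)(k - a') with a = (-7/16) - ((1/80)*sqrt(10295))*i, a' = (-7/16) + ((1/80)*sqrt(10295))*i. At the order-1 pole a set g(k) = (k - a)*f(k) = [(-15*k/29 - 9/5)/(k - 2/9)**2] / (k - a').
Simple pole: residue = g(a) at a = (-7/16) - ((1/80)*sqrt(10295))*i, which is (-7988625/45416987) + ((256099401/93513576233)*sqrt(10295))*i.
The factor k**2 + 7*k/8 + 9/5 splits as (k - a)(k - a') with a = (-7/16) + ((1/80)*sqrt(10295))*i, a' = (-7/16) - ((1/80)*sqrt(10295))*i. At the order-1 pole a set g(k) = (k - a)*f(k) = [(-15*k/29 - 9/5)/(k - 2/9)**2] / (k - a').
Simple pole: residue = g(a) at a = (-7/16) + ((1/80)*sqrt(10295))*i, which is (-7988625/45416987) - ((256099401/93513576233)*sqrt(10295))*i.
At the order-2 pole 2/9 set g(k) = (k - (2/9))^2*f(k) = (-15*k/29 - 9/5)/(k**2 + 7*k/8 + 9/5).
Order-2 pole: residue = g'(a); g'(2/9) = 15977250/45416987, so the residue is 15977250/45416987.
List the singular points by increasing real part (a conjugate pair: the negative imaginary part first).


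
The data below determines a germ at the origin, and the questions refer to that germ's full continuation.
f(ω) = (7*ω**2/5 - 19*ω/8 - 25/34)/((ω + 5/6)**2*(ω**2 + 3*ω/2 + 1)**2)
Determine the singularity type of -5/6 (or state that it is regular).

The point is a pole of order 2.

The denominator factor ω + 5/6 vanishes at -5/6 and appears to the power 2; the numerator there equals 5425/2448, nonzero, and no other factor vanishes.
Hence a pole whose order is the multiplicity, 2.


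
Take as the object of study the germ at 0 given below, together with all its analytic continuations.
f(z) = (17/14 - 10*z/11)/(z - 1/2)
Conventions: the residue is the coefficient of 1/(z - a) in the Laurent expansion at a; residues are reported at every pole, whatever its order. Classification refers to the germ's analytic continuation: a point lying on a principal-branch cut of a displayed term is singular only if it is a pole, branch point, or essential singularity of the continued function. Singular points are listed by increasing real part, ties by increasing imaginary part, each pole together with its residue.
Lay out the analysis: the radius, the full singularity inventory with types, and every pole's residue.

Denominator factor (z - 1/2): pole of order 1 at 1/2, modulus 1/2.
The radius of convergence is the smallest modulus among the singular points: 1/2.
At the order-1 pole 1/2 set g(z) = (z - (1/2))*f(z) = 17/14 - 10*z/11.
Simple pole: residue = g(a) at a = 1/2, which is 117/154.

Radius of convergence at 0: 1/2.
At 1/2: a pole of order 1; residue 117/154.


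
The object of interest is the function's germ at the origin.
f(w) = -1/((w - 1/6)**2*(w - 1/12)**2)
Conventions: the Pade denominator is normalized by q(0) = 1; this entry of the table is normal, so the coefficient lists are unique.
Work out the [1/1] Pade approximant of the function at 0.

The Pade approximant has numerator coefficients [-5184, -67392]; denominator coefficients [1, -23].

Taylor coefficients needed (expand at 0): a_0 = -5184, a_1 = -186624, a_2 = -4292352.
Write the denominator as Q(w) = 1 + q1*w. Requiring Q*f - P = O(w^3) with deg P <= 1 kills the coefficients of w^2..w^2 in Q*f:
  w^2: a_2 + q1*a_1 = 0, i.e. -4292352 + (-186624)*q1 = 0.
Solving this linear system: q1 = -23.
The numerator is Q*f truncated at degree 1: P0 = a_0 = -5184; P1 = a_1 + q1*a_0 = -67392.


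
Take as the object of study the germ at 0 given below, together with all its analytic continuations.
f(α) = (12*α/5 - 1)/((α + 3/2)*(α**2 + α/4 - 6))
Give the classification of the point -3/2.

The point is a pole of order 1.

The denominator factor α + 3/2 vanishes at -3/2 and appears to the power 1; the numerator there equals -23/5, nonzero, and no other factor vanishes.
Hence a pole whose order is the multiplicity, 1.


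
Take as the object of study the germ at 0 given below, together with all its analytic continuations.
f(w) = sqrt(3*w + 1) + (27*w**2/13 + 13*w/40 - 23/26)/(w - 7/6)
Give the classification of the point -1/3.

The point is an algebraic (square-root) branch point.

The term (1)*sqrt(1 - w/(-1/3)) has argument 1 - -1/3/(-1/3) = 0 at -1/3: a square-root (algebraic, two-sheeted) branch point; the remaining terms are analytic or single-valued there.


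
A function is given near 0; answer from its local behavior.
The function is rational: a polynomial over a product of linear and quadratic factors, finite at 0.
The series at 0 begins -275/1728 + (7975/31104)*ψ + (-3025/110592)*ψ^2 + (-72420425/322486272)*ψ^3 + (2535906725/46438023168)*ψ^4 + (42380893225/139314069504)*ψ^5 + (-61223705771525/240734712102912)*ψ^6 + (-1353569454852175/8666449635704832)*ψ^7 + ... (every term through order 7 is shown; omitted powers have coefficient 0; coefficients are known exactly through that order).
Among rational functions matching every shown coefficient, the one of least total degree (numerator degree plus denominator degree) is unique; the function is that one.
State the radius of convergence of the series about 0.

No rational of total degree below 5 reproduces all 8 coefficients; solving the [0/5] Pade equations on them gives f(ψ) = -1/(4*(ψ + 12/11)*(ψ**2 + 5*ψ/12 + 6/5)**2), whose expansion matches every shown term.
Denominator factor (ψ + 12/11): pole of order 1 at -12/11, modulus 12/11.
Denominator factor (ψ**2 + 5*ψ/12 + 6/5)^2: discriminant -3331/720, complex-conjugate roots (-5/24) + ((1/120)*sqrt(16655))*i and (-5/24) - ((1/120)*sqrt(16655))*i; poles of order 2, moduli (1/5)*sqrt(30) and (1/5)*sqrt(30).
The radius of convergence is the smallest modulus among the singular points: 12/11.

The radius of convergence is 12/11.


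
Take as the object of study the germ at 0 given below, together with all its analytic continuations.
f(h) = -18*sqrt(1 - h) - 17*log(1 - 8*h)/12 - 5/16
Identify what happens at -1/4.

The point is a regular point.

There is no denominator, hence no pole anywhere.
Branch term sqrt(1 - h/(1)): argument at -1/4 is 5/4, nonzero, so -1/4 is not its branch point (a point on a principal cut is still regular for the continued germ).
Branch term log(1 - h/(1/8)): argument at -1/4 is 3, nonzero, so -1/4 is not its branch point (a point on a principal cut is still regular for the continued germ).
So the germ continues analytically to -1/4.


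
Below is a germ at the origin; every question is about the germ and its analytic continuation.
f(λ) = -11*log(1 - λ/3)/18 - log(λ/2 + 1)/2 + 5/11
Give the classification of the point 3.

The term (-11/18)*log(1 - λ/(3)) has argument 1 - 3/(3) = 0 at 3: a logarithmic (infinitely-sheeted) branch point; the remaining terms are analytic or single-valued there.

The point is a logarithmic branch point.


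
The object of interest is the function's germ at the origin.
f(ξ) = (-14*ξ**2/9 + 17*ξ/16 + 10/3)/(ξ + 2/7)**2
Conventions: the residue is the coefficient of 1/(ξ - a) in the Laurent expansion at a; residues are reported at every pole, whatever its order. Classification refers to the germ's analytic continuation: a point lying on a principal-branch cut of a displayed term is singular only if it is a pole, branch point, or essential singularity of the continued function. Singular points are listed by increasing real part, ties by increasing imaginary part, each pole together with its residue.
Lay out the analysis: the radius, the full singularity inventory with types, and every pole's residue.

Denominator factor (ξ + 2/7)^2: pole of order 2 at -2/7, modulus 2/7.
The radius of convergence is the smallest modulus among the singular points: 2/7.
At the order-2 pole -2/7 set g(ξ) = (ξ - (-2/7))^2*f(ξ) = -14*ξ**2/9 + 17*ξ/16 + 10/3.
Order-2 pole: residue = g'(a); g'(-2/7) = 281/144, so the residue is 281/144.

Radius of convergence at 0: 2/7.
At -2/7: a pole of order 2; residue 281/144.


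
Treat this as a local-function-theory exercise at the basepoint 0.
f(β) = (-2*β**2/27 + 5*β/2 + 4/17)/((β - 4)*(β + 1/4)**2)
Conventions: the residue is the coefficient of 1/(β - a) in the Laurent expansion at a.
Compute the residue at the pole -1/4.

The residue is -25430/44217.

At the order-2 pole -1/4 set g(β) = (β - (-1/4))^2*f(β) = (-2*β**2/27 + 5*β/2 + 4/17)/(β - 4).
Order-2 pole: residue = g'(a); g'(-1/4) = -25430/44217, so the residue is -25430/44217.


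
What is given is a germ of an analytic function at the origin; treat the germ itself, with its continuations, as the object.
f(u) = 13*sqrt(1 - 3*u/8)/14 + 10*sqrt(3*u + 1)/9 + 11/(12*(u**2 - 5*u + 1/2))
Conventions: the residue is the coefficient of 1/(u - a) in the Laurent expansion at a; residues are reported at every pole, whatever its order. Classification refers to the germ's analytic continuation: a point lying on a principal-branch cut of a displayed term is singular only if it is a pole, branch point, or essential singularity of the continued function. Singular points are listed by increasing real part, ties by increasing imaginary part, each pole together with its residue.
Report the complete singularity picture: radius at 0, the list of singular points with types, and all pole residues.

Radius of convergence at 0: 5/2 - (1/2)*sqrt(23).
At -1/3: an algebraic (square-root) branch point.
At 5/2 - (1/2)*sqrt(23): a pole of order 1; residue -(11/276)*sqrt(23).
At 8/3: an algebraic (square-root) branch point.
At 5/2 + (1/2)*sqrt(23): a pole of order 1; residue (11/276)*sqrt(23).

Denominator factor (u**2 - 5*u + 1/2): discriminant 23, real irrational roots 5/2 + (1/2)*sqrt(23) and 5/2 - (1/2)*sqrt(23); poles of order 1, moduli 5/2 + (1/2)*sqrt(23) and 5/2 - (1/2)*sqrt(23).
Branch term (13/14)*sqrt(1 - u/(8/3)): its argument vanishes at u = 8/3, a square-root branch point, modulus 8/3.
Branch term (10/9)*sqrt(1 - u/(-1/3)): its argument vanishes at u = -1/3, a square-root branch point, modulus 1/3.
The radius of convergence is the smallest modulus among the singular points: 5/2 - (1/2)*sqrt(23).
The branch terms are analytic at 5/2 - (1/2)*sqrt(23) and contribute nothing to the residue; only the rational part matters.
The factor u**2 - 5*u + 1/2 splits as (u - a)(u - a') with a = 5/2 - (1/2)*sqrt(23), a' = 5/2 + (1/2)*sqrt(23). At the order-1 pole a set g(u) = (u - a)*(rational part) = [11/12] / (u - a').
Simple pole: residue = g(a) at a = 5/2 - (1/2)*sqrt(23), which is -(11/276)*sqrt(23).
The branch terms are analytic at 5/2 + (1/2)*sqrt(23) and contribute nothing to the residue; only the rational part matters.
The factor u**2 - 5*u + 1/2 splits as (u - a)(u - a') with a = 5/2 + (1/2)*sqrt(23), a' = 5/2 - (1/2)*sqrt(23). At the order-1 pole a set g(u) = (u - a)*(rational part) = [11/12] / (u - a').
Simple pole: residue = g(a) at a = 5/2 + (1/2)*sqrt(23), which is (11/276)*sqrt(23).
List the singular points by increasing real part (a conjugate pair: the negative imaginary part first).


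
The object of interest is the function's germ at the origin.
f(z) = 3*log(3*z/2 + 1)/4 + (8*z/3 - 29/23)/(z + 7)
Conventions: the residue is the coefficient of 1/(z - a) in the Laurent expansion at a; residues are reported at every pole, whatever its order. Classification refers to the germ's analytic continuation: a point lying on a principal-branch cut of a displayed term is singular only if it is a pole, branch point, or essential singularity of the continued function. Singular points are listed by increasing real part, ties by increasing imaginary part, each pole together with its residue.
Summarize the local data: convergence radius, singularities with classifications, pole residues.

Radius of convergence at 0: 2/3.
At -7: a pole of order 1; residue -1375/69.
At -2/3: a logarithmic branch point.

Denominator factor (z + 7): pole of order 1 at -7, modulus 7.
Branch term (3/4)*log(1 - z/(-2/3)): its argument vanishes at z = -2/3, a logarithmic branch point, modulus 2/3.
The radius of convergence is the smallest modulus among the singular points: 2/3.
The branch term is analytic at -7 and contributes nothing to the residue; only the rational part matters.
At the order-1 pole -7 set g(z) = (z - (-7))*(rational part) = 8*z/3 - 29/23.
Simple pole: residue = g(a) at a = -7, which is -1375/69.
List the singular points by increasing real part (a conjugate pair: the negative imaginary part first).


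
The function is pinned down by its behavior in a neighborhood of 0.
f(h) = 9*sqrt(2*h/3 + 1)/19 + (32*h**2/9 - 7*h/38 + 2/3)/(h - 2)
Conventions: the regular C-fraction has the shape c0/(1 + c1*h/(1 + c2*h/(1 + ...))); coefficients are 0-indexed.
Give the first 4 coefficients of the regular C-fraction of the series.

Taylor coefficients (expand at 0): a_0 = 8/57, a_1 = 1/12, a_2 = -2519/1368, a_3 = -2459/2736.
c0 = a_0 = 8/57. Peel one level at a time: if S = 1 + c*h/S' with S'(0) = 1, then c is the h-coefficient of S and S' = c*h/(S - 1).
S_1 = c0/f = 1 + (-19/32)*h + (41387/3072)*h^2 + ...; c1 = -19/32.
S_2 = c1*h/(S_1 - 1) = 1 + (41387/1824)*h + (1621381/3249)*h^2 + ...; c2 = 41387/1824.
S_3 = c2*h/(S_2 - 1) = 1 + (-51884192/2359059)*h + ...; c3 = -51884192/2359059.

The regular C-fraction coefficients are [8/57, -19/32, 41387/1824, -51884192/2359059].


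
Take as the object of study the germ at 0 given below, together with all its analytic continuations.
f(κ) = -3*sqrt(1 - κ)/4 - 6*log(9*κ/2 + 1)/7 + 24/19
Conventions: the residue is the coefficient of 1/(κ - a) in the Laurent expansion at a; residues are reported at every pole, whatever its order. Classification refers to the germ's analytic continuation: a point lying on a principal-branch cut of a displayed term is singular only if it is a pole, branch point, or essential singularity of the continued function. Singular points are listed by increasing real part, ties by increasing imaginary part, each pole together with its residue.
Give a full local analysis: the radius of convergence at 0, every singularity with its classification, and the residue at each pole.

Radius of convergence at 0: 2/9.
At -2/9: a logarithmic branch point.
At 1: an algebraic (square-root) branch point.

Branch term (-6/7)*log(1 - κ/(-2/9)): its argument vanishes at κ = -2/9, a logarithmic branch point, modulus 2/9.
Branch term (-3/4)*sqrt(1 - κ/(1)): its argument vanishes at κ = 1, a square-root branch point, modulus 1.
The radius of convergence is the smallest modulus among the singular points: 2/9.
List the singular points by increasing real part (a conjugate pair: the negative imaginary part first).


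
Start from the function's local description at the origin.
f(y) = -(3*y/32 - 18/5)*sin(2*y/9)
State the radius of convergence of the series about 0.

The radius of convergence is infinite.

The factor -sin(2*y/9) is entire and contributes no finite singular point.
The polynomial part has no poles.
No finite singular points: the Taylor series at 0 converges everywhere.


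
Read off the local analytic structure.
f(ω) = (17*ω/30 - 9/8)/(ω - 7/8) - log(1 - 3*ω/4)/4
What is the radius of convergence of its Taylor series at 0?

The radius of convergence is 7/8.

Denominator factor (ω - 7/8): pole of order 1 at 7/8, modulus 7/8.
Branch term (-1/4)*log(1 - ω/(4/3)): its argument vanishes at ω = 4/3, a logarithmic branch point, modulus 4/3.
The radius of convergence is the smallest modulus among the singular points: 7/8.


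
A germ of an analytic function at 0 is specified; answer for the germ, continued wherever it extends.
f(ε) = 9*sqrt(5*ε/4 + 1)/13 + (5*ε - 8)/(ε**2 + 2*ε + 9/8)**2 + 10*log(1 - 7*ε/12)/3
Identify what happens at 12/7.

The term (10/3)*log(1 - ε/(12/7)) has argument 1 - 12/7/(12/7) = 0 at 12/7: a logarithmic (infinitely-sheeted) branch point; the remaining terms are analytic or single-valued there.

The point is a logarithmic branch point.


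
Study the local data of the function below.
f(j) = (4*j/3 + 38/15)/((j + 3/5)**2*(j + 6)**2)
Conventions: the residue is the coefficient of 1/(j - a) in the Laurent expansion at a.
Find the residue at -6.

The residue is -1400/59049.

At the order-2 pole -6 set g(j) = (j - (-6))^2*f(j) = (4*j/3 + 38/15)/(j + 3/5)**2.
Order-2 pole: residue = g'(a); g'(-6) = -1400/59049, so the residue is -1400/59049.


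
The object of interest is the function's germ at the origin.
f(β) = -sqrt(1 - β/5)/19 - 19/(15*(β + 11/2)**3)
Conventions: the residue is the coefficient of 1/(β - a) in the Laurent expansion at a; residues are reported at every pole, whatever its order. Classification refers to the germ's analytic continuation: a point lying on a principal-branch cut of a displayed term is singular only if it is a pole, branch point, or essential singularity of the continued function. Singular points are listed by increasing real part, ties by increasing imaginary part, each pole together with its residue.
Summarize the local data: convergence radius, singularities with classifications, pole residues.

Radius of convergence at 0: 5.
At -11/2: a pole of order 3; residue 0.
At 5: an algebraic (square-root) branch point.

Denominator factor (β + 11/2)^3: pole of order 3 at -11/2, modulus 11/2.
Branch term (-1/19)*sqrt(1 - β/(5)): its argument vanishes at β = 5, a square-root branch point, modulus 5.
The radius of convergence is the smallest modulus among the singular points: 5.
The branch term is analytic at -11/2 and contributes nothing to the residue; only the rational part matters.
At the order-3 pole -11/2 set g(β) = (β - (-11/2))^3*(rational part) = -19/15.
Order-3 pole: residue = g''(a)/2; g''(-11/2) = 0, so the residue is 0.
List the singular points by increasing real part (a conjugate pair: the negative imaginary part first).


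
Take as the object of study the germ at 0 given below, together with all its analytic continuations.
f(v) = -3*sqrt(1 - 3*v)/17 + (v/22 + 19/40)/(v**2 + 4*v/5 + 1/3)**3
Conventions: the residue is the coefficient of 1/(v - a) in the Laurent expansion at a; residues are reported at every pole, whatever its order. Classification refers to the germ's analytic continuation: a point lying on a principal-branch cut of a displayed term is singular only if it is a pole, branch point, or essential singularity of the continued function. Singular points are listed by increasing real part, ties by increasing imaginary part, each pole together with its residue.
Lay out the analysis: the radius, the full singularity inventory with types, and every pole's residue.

Radius of convergence at 0: 1/3.
At (-2/5) - ((1/15)*sqrt(39))*i: a pole of order 3; residue ((3391875/3093376)*sqrt(39))*i.
At (-2/5) + ((1/15)*sqrt(39))*i: a pole of order 3; residue -((3391875/3093376)*sqrt(39))*i.
At 1/3: an algebraic (square-root) branch point.

Denominator factor (v**2 + 4*v/5 + 1/3)^3: discriminant -52/75, complex-conjugate roots (-2/5) + ((1/15)*sqrt(39))*i and (-2/5) - ((1/15)*sqrt(39))*i; poles of order 3, moduli (1/3)*sqrt(3) and (1/3)*sqrt(3).
Branch term (-3/17)*sqrt(1 - v/(1/3)): its argument vanishes at v = 1/3, a square-root branch point, modulus 1/3.
The radius of convergence is the smallest modulus among the singular points: 1/3.
The branch term is analytic at (-2/5) - ((1/15)*sqrt(39))*i and contributes nothing to the residue; only the rational part matters.
The factor v**2 + 4*v/5 + 1/3 splits as (v - a)(v - a') with a = (-2/5) - ((1/15)*sqrt(39))*i, a' = (-2/5) + ((1/15)*sqrt(39))*i. At the order-3 pole a set g(v) = (v - a)^3*(rational part) = [v/22 + 19/40] / (v - a')^3.
Order-3 pole: residue = g''(a)/2; g''((-2/5) - ((1/15)*sqrt(39))*i) = ((3391875/1546688)*sqrt(39))*i, so the residue is ((3391875/3093376)*sqrt(39))*i.
The branch term is analytic at (-2/5) + ((1/15)*sqrt(39))*i and contributes nothing to the residue; only the rational part matters.
The factor v**2 + 4*v/5 + 1/3 splits as (v - a)(v - a') with a = (-2/5) + ((1/15)*sqrt(39))*i, a' = (-2/5) - ((1/15)*sqrt(39))*i. At the order-3 pole a set g(v) = (v - a)^3*(rational part) = [v/22 + 19/40] / (v - a')^3.
Order-3 pole: residue = g''(a)/2; g''((-2/5) + ((1/15)*sqrt(39))*i) = -((3391875/1546688)*sqrt(39))*i, so the residue is -((3391875/3093376)*sqrt(39))*i.
List the singular points by increasing real part (a conjugate pair: the negative imaginary part first).


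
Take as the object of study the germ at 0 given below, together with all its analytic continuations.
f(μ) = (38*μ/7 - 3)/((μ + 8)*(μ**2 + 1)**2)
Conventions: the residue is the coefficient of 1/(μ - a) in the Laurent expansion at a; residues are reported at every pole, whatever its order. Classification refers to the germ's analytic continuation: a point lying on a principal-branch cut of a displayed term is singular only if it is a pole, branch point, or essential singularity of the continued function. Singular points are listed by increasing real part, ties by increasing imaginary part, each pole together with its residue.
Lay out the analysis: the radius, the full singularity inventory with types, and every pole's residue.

Radius of convergence at 0: 1.
At -8: a pole of order 1; residue -1/91.
At -(1)*i: a pole of order 2; residue (1/182) - (3/26)*i.
At (1)*i: a pole of order 2; residue (1/182) + (3/26)*i.

Denominator factor (μ + 8): pole of order 1 at -8, modulus 8.
Denominator factor (μ**2 + 1)^2: discriminant -4, complex-conjugate roots (1)*i and -(1)*i; poles of order 2, moduli 1 and 1.
The radius of convergence is the smallest modulus among the singular points: 1.
At the order-1 pole -8 set g(μ) = (μ - (-8))*f(μ) = (38*μ/7 - 3)/(μ**2 + 1)**2.
Simple pole: residue = g(a) at a = -8, which is -1/91.
The factor μ**2 + 1 splits as (μ - a)(μ - a') with a = -(1)*i, a' = (1)*i. At the order-2 pole a set g(μ) = (μ - a)^2*f(μ) = [(38*μ/7 - 3)/(μ + 8)] / (μ - a')^2.
Order-2 pole: residue = g'(a); g'(-(1)*i) = (1/182) - (3/26)*i, so the residue is (1/182) - (3/26)*i.
The factor μ**2 + 1 splits as (μ - a)(μ - a') with a = (1)*i, a' = -(1)*i. At the order-2 pole a set g(μ) = (μ - a)^2*f(μ) = [(38*μ/7 - 3)/(μ + 8)] / (μ - a')^2.
Order-2 pole: residue = g'(a); g'((1)*i) = (1/182) + (3/26)*i, so the residue is (1/182) + (3/26)*i.
List the singular points by increasing real part (a conjugate pair: the negative imaginary part first).


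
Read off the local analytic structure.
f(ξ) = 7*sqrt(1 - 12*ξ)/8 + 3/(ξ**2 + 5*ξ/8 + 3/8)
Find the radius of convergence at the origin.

The radius of convergence is 1/12.

Denominator factor (ξ**2 + 5*ξ/8 + 3/8): discriminant -71/64, complex-conjugate roots (-5/16) + ((1/16)*sqrt(71))*i and (-5/16) - ((1/16)*sqrt(71))*i; poles of order 1, moduli (1/4)*sqrt(6) and (1/4)*sqrt(6).
Branch term (7/8)*sqrt(1 - ξ/(1/12)): its argument vanishes at ξ = 1/12, a square-root branch point, modulus 1/12.
The radius of convergence is the smallest modulus among the singular points: 1/12.


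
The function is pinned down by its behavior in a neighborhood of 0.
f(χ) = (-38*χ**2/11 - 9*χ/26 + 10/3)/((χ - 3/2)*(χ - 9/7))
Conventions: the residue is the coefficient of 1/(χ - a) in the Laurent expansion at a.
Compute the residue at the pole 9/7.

At the order-1 pole 9/7 set g(χ) = (χ - (9/7))*f(χ) = (-38*χ**2/11 - 9*χ/26 + 10/3)/(χ - 3/2).
Simple pole: residue = g(a) at a = 9/7, which is 118655/9009.

The residue is 118655/9009.


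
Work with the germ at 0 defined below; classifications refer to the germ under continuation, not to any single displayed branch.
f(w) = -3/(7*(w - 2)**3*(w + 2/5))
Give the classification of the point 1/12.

The point is a regular point.

Denominator factors: w + 2/5 = 29/60 at w = 1/12; w - 2 = -23/12 at w = 1/12 — none vanishes.
So the germ continues analytically to 1/12.


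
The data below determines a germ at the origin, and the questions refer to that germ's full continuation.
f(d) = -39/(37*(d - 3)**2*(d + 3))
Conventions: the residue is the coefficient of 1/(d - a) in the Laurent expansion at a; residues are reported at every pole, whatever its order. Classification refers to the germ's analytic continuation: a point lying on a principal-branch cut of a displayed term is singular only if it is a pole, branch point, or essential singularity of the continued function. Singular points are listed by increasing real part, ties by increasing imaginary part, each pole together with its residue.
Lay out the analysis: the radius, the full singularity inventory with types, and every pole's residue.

Denominator factor (d + 3): pole of order 1 at -3, modulus 3.
Denominator factor (d - 3)^2: pole of order 2 at 3, modulus 3.
The radius of convergence is the smallest modulus among the singular points: 3.
At the order-1 pole -3 set g(d) = (d - (-3))*f(d) = -39/(37*(d - 3)**2).
Simple pole: residue = g(a) at a = -3, which is -13/444.
At the order-2 pole 3 set g(d) = (d - (3))^2*f(d) = -39/(37*(d + 3)).
Order-2 pole: residue = g'(a); g'(3) = 13/444, so the residue is 13/444.
List the singular points by increasing real part (a conjugate pair: the negative imaginary part first).

Radius of convergence at 0: 3.
At -3: a pole of order 1; residue -13/444.
At 3: a pole of order 2; residue 13/444.


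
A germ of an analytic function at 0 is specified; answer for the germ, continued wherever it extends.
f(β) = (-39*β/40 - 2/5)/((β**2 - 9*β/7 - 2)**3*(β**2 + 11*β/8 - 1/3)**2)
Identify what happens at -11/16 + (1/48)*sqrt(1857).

The point is a pole of order 2.

The denominator factor β**2 + 11*β/8 - 1/3 vanishes at -11/16 + (1/48)*sqrt(1857) and appears to the power 2; the numerator there equals 173/640 - (13/640)*sqrt(1857), nonzero, and no other factor vanishes.
Hence a pole whose order is the multiplicity, 2.


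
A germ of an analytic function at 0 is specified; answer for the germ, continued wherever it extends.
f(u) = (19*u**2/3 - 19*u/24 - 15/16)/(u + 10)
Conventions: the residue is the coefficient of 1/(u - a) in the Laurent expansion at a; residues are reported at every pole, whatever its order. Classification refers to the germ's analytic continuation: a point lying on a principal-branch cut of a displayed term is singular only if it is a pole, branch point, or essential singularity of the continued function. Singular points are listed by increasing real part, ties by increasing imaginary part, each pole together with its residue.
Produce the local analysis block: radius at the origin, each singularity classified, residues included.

Radius of convergence at 0: 10.
At -10: a pole of order 1; residue 10245/16.

Denominator factor (u + 10): pole of order 1 at -10, modulus 10.
The radius of convergence is the smallest modulus among the singular points: 10.
At the order-1 pole -10 set g(u) = (u - (-10))*f(u) = 19*u**2/3 - 19*u/24 - 15/16.
Simple pole: residue = g(a) at a = -10, which is 10245/16.


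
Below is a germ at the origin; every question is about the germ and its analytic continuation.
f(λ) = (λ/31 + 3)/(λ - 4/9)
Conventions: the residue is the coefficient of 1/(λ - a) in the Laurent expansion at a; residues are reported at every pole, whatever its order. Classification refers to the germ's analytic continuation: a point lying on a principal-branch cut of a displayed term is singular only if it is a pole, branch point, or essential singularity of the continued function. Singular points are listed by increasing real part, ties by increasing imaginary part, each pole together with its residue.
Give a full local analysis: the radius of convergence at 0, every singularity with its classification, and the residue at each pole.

Radius of convergence at 0: 4/9.
At 4/9: a pole of order 1; residue 841/279.

Denominator factor (λ - 4/9): pole of order 1 at 4/9, modulus 4/9.
The radius of convergence is the smallest modulus among the singular points: 4/9.
At the order-1 pole 4/9 set g(λ) = (λ - (4/9))*f(λ) = λ/31 + 3.
Simple pole: residue = g(a) at a = 4/9, which is 841/279.


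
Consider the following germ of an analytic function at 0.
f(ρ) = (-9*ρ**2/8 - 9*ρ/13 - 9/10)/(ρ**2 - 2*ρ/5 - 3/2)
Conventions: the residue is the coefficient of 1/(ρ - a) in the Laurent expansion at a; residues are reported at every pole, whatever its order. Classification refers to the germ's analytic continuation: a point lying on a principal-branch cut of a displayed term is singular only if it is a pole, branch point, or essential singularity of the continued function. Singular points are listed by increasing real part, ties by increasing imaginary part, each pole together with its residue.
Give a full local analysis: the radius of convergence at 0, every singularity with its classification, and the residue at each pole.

Radius of convergence at 0: -1/5 + (1/10)*sqrt(154).
At 1/5 - (1/10)*sqrt(154): a pole of order 1; residue -297/520 + (14643/160160)*sqrt(154).
At 1/5 + (1/10)*sqrt(154): a pole of order 1; residue -297/520 - (14643/160160)*sqrt(154).

Denominator factor (ρ**2 - 2*ρ/5 - 3/2): discriminant 154/25, real irrational roots 1/5 + (1/10)*sqrt(154) and 1/5 - (1/10)*sqrt(154); poles of order 1, moduli 1/5 + (1/10)*sqrt(154) and -1/5 + (1/10)*sqrt(154).
The radius of convergence is the smallest modulus among the singular points: -1/5 + (1/10)*sqrt(154).
The factor ρ**2 - 2*ρ/5 - 3/2 splits as (ρ - a)(ρ - a') with a = 1/5 - (1/10)*sqrt(154), a' = 1/5 + (1/10)*sqrt(154). At the order-1 pole a set g(ρ) = (ρ - a)*f(ρ) = [-9*ρ**2/8 - 9*ρ/13 - 9/10] / (ρ - a').
Simple pole: residue = g(a) at a = 1/5 - (1/10)*sqrt(154), which is -297/520 + (14643/160160)*sqrt(154).
The factor ρ**2 - 2*ρ/5 - 3/2 splits as (ρ - a)(ρ - a') with a = 1/5 + (1/10)*sqrt(154), a' = 1/5 - (1/10)*sqrt(154). At the order-1 pole a set g(ρ) = (ρ - a)*f(ρ) = [-9*ρ**2/8 - 9*ρ/13 - 9/10] / (ρ - a').
Simple pole: residue = g(a) at a = 1/5 + (1/10)*sqrt(154), which is -297/520 - (14643/160160)*sqrt(154).
List the singular points by increasing real part (a conjugate pair: the negative imaginary part first).


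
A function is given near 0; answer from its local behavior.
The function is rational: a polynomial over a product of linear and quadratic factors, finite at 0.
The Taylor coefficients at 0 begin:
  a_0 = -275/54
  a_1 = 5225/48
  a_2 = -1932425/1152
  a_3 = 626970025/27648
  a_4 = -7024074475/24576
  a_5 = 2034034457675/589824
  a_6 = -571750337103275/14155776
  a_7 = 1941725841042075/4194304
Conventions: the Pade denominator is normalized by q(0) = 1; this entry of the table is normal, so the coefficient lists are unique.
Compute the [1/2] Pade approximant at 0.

The Pade approximant has numerator coefficients [-275/54, 15125/2754]; denominator coefficients [1, 8281/408, 14205/136].

Taylor coefficients needed (read off): a_0 = -275/54, a_1 = 5225/48, a_2 = -1932425/1152, a_3 = 626970025/27648.
Write the denominator as Q(ξ) = 1 + q1*ξ + q2*ξ^2. Requiring Q*f - P = O(ξ^4) with deg P <= 1 kills the coefficients of ξ^2..ξ^3 in Q*f:
  ξ^2: a_2 + q1*a_1 + q2*a_0 = 0, i.e. -1932425/1152 + (5225/48)*q1 + (-275/54)*q2 = 0.
  ξ^3: a_3 + q1*a_2 + q2*a_1 = 0, i.e. 626970025/27648 + (-1932425/1152)*q1 + (5225/48)*q2 = 0.
Solving this linear system: q1 = 8281/408, q2 = 14205/136.
The numerator is Q*f truncated at degree 1: P0 = a_0 = -275/54; P1 = a_1 + q1*a_0 = 15125/2754.
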